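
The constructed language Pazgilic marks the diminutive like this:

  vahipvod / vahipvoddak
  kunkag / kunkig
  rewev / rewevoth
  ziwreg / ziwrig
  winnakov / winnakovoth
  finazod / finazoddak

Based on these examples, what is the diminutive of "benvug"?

benvig

vahipvod and winnakov both have last vowel 'o' yet inflect differently (vahipvoddak, winnakovoth), so the last vowel is not what conditions the rule; the final letter is.
"benvug" ends in -g. The stems ending in -g (kunkag → kunkig, ziwreg → ziwrig) change the last vowel to 'i'.
The other patterns: stems ending in -d double the final consonant and add -ak; stems ending in -v add -oth.
So benvug → benvig.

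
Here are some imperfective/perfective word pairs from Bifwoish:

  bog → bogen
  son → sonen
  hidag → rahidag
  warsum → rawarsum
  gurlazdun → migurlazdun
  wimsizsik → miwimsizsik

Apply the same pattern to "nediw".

"nediw" has 2 vowels. The stems with 2 vowels (hidag → rahidag, warsum → rawarsum) add the prefix ra-.
So nediw → ranediw.

ranediw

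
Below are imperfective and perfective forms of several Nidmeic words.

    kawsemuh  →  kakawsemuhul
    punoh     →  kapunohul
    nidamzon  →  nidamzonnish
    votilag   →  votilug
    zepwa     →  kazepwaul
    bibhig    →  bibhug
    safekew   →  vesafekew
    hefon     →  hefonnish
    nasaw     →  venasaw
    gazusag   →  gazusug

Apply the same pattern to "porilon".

porilonnish

zepwa and gazusag both have last vowel 'a' yet inflect differently (kazepwaul, gazusug), so the last vowel is not what conditions the rule; the final letter is.
"porilon" ends in -n. The stems ending in -n (hefon → hefonnish, nidamzon → nidamzonnish) double the final consonant and add -ish.
So porilon → porilonnish.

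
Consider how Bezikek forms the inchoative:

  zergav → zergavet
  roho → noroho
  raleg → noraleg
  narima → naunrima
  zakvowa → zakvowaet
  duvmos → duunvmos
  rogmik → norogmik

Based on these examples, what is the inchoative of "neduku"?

"neduku" begins with n-. The one such stem in the data (narima → naunrima) inserts -un- after the first vowel (as does duvmos), so the same rule applies.
So neduku → neunduku.

neunduku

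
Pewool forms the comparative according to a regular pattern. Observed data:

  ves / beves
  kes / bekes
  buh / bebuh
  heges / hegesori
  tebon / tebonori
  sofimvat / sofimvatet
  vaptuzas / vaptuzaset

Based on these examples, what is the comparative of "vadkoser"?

ves and heges both end in -s yet inflect differently (beves, hegesori), so the final letter is not what conditions the rule; the number of vowels is.
"vadkoser" has 3 vowels. The stems with 3 vowels (sofimvat → sofimvatet, vaptuzas → vaptuzaset) add -et.
The other patterns: stems with 1 vowel add the prefix be-; stems with 2 vowels add -ori.
So vadkoser → vadkoseret.

vadkoseret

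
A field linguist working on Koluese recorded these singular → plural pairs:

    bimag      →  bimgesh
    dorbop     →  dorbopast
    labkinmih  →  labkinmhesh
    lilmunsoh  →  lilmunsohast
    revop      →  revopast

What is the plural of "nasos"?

lilmunsoh and labkinmih both end in -h yet inflect differently (lilmunsohast, labkinmhesh), so the final letter is not what conditions the rule; the last vowel is.
"nasos" has last vowel 'o'. The stems whose last vowel is 'o' (dorbop → dorbopast, lilmunsoh → lilmunsohast, revop → revopast) add -ast.
So nasos → nasosast.

nasosast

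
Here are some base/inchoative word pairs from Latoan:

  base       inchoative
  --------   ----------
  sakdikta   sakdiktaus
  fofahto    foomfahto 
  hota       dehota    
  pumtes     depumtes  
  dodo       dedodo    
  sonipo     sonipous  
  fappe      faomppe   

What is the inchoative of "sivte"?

"sivte" begins with s-. The stems beginning with s- (sakdikta → sakdiktaus, sonipo → sonipous) add -us.
So sivte → sivteus.

sivteus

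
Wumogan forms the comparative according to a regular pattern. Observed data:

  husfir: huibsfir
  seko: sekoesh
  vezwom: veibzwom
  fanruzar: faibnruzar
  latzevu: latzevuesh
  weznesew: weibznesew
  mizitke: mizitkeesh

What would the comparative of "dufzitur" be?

duibfzitur

weznesew and mizitke both have last vowel 'e' yet inflect differently (weibznesew, mizitkeesh), so the last vowel is not what conditions the rule; whether the stem ends in a vowel or a consonant is.
"dufzitur" ends in a consonant. The stems ending in a consonant (husfir → huibsfir, weznesew → weibznesew, fanruzar → faibnruzar) insert -ib- after the first vowel.
The other pattern: stems ending in a vowel add -esh.
So dufzitur → duibfzitur.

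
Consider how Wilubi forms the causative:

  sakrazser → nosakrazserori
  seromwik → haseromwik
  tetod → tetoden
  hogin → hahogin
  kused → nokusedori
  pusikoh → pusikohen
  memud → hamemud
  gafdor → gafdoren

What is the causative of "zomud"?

memud and kused both end in -d yet inflect differently (hamemud, nokusedori), so the final letter is not what conditions the rule; the last vowel is.
"zomud" has last vowel 'u'. The one such stem in the data (memud → hamemud) adds the prefix ha-, so the same rule applies.
The other patterns: stems whose last vowel is 'e' add no- … -ori around the stem; stems whose last vowel is 'o' add -en.
So zomud → hazomud.

hazomud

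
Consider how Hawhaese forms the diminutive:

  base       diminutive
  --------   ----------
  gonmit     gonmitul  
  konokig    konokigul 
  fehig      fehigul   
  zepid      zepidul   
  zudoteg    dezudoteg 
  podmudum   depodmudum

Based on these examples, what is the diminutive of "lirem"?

konokig and zudoteg both end in -g yet inflect differently (konokigul, dezudoteg), so the final letter is not what conditions the rule; the last vowel is.
"lirem" has last vowel 'e'. The one such stem in the data (zudoteg → dezudoteg) adds the prefix de-, so the same rule applies.
The other pattern: stems whose last vowel is 'i' add -ul.
So lirem → delirem.

delirem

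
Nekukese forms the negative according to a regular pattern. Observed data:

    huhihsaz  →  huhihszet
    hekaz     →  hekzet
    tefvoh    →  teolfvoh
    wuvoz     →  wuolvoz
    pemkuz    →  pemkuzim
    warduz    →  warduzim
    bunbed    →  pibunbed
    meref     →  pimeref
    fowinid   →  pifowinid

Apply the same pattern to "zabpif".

huhihsaz and wuvoz both end in -z yet inflect differently (huhihszet, wuolvoz), so the final letter is not what conditions the rule; the last vowel is.
"zabpif" has last vowel 'i'. The one such stem in the data (fowinid → pifowinid) adds the prefix pi-, so the same rule applies.
The other patterns: stems whose last vowel is 'a' delete the last vowel and add -et; stems whose last vowel is 'o' insert -ol- after the first vowel; stems whose last vowel is 'u' add -im.
So zabpif → pizabpif.

pizabpif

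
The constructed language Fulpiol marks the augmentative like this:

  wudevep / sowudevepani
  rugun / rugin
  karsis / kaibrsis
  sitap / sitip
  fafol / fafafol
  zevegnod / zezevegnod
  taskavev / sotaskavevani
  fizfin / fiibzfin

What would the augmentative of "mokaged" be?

somokagedani

wudevep and sitap both end in -p yet inflect differently (sowudevepani, sitip), so the final letter is not what conditions the rule; the last vowel is.
"mokaged" has last vowel 'e'. The stems whose last vowel is 'e' (taskavev → sotaskavevani, wudevep → sowudevepani) add so- … -ani around the stem.
The other patterns: stems whose last vowel is 'i' insert -ib- after the first vowel; stems whose last vowel is 'o' repeat the first consonant+vowel as a prefix; stems whose last vowel is 'a' or 'u' change the last vowel to 'i'.
So mokaged → somokagedani.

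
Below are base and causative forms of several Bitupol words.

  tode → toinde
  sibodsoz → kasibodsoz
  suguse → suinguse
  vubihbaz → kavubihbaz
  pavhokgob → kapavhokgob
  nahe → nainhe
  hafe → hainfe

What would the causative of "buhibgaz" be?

kabuhibgaz

suguse and sibodsoz both begin with s- yet inflect differently (suinguse, kasibodsoz), so the first letter is not what conditions the rule; the final letter is.
"buhibgaz" ends in -z. The stems ending in -z (sibodsoz → kasibodsoz, vubihbaz → kavubihbaz) add the prefix ka-.
The other pattern: stems ending in -e insert -in- after the first vowel.
So buhibgaz → kabuhibgaz.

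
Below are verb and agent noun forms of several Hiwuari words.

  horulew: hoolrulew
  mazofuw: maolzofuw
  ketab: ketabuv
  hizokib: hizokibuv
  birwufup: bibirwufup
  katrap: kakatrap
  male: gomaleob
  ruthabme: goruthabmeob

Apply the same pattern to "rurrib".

"rurrib" ends in -b. The stems ending in -b (ketab → ketabuv, hizokib → hizokibuv) add -uv.
So rurrib → rurribuv.

rurribuv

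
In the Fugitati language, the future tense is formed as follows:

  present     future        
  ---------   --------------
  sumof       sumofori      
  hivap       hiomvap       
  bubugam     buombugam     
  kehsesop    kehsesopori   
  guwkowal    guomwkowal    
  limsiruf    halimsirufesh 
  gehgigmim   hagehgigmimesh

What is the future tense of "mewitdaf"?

hivap and kehsesop both end in -p yet inflect differently (hiomvap, kehsesopori), so the final letter is not what conditions the rule; the last vowel is.
"mewitdaf" has last vowel 'a'. The stems whose last vowel is 'a' (bubugam → buombugam, guwkowal → guomwkowal, hivap → hiomvap) insert -om- after the first vowel.
The other patterns: stems whose last vowel is 'o' add -ori; stems whose last vowel is 'i' or 'u' add ha- … -esh around the stem.
So mewitdaf → meomwitdaf.

meomwitdaf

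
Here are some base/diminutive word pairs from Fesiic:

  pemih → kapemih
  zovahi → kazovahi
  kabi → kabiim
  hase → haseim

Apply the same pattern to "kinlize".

zovahi and kabi both end in -i yet inflect differently (kazovahi, kabiim), so the final letter is not what conditions the rule; the first letter is.
"kinlize" begins with k-. The one such stem in the data (kabi → kabiim) adds -im, so the same rule applies.
So kinlize → kinlizeim.

kinlizeim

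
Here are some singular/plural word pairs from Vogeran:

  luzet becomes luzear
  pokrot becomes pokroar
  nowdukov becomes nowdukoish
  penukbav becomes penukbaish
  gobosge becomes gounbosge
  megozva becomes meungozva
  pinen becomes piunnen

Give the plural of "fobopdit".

pokrot and nowdukov both have last vowel 'o' yet inflect differently (pokroar, nowdukoish), so the last vowel is not what conditions the rule; the final letter is.
"fobopdit" ends in -t. The stems ending in -t (luzet → luzear, pokrot → pokroar) drop the final letter and add -ar.
So fobopdit → fobopdiar.

fobopdiar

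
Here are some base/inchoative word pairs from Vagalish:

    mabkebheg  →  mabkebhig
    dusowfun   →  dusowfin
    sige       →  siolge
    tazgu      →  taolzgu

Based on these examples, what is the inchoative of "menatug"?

menatig

mabkebheg and sige both have last vowel 'e' yet inflect differently (mabkebhig, siolge), so the last vowel is not what conditions the rule; whether the stem ends in a vowel or a consonant is.
"menatug" ends in a consonant. The stems ending in a consonant (mabkebheg → mabkebhig, dusowfun → dusowfin) change the last vowel to 'i'.
So menatug → menatig.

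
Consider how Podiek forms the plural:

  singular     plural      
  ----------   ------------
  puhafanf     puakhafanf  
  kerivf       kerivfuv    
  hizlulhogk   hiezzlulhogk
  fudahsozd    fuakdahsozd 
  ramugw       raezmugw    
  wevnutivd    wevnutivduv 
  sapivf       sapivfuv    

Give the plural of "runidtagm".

sapivf and puhafanf both end in -f yet inflect differently (sapivfuv, puakhafanf), so the final letter is not what conditions the rule; the second-to-last letter is.
"runidtagm" has second-to-last letter 'g'. The stems whose second-to-last letter is 'g' (ramugw → raezmugw, hizlulhogk → hiezzlulhogk) insert -ez- after the first vowel.
So runidtagm → rueznidtagm.

rueznidtagm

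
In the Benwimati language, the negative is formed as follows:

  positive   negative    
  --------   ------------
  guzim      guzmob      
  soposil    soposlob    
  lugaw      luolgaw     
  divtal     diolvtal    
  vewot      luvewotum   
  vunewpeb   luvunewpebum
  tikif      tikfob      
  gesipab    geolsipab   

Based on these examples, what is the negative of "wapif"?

soposil and divtal both end in -l yet inflect differently (soposlob, diolvtal), so the final letter is not what conditions the rule; the last vowel is.
"wapif" has last vowel 'i'. The stems whose last vowel is 'i' (guzim → guzmob, tikif → tikfob, soposil → soposlob) delete the last vowel and add -ob.
So wapif → wapfob.

wapfob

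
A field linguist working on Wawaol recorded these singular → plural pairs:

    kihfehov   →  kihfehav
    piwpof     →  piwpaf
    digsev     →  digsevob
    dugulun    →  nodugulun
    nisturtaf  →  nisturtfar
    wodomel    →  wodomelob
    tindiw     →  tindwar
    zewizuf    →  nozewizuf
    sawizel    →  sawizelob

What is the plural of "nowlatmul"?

"nowlatmul" has last vowel 'u'. The stems whose last vowel is 'u' (zewizuf → nozewizuf, dugulun → nodugulun) add the prefix no-.
The other patterns: stems whose last vowel is 'o' change the last vowel to 'a'; stems whose last vowel is 'e' add -ob; stems whose last vowel is 'a' or 'i' delete the last vowel and add -ar.
So nowlatmul → nonowlatmul.

nonowlatmul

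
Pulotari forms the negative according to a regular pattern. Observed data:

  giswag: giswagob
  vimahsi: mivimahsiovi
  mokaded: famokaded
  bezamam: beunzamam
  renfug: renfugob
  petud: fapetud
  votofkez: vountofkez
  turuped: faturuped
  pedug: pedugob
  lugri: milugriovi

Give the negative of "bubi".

mibubiovi

"bubi" ends in -i. The stems ending in -i (lugri → milugriovi, vimahsi → mivimahsiovi) add mi- … -ovi around the stem.
So bubi → mibubiovi.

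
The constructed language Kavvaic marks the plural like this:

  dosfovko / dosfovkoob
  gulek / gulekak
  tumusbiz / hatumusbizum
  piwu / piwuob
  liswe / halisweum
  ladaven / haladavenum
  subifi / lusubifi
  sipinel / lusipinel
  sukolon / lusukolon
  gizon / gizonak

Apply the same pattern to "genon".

genonak

"genon" begins with g-. The stems beginning with g- (gizon → gizonak, gulek → gulekak) add -ak.
The other patterns: stems beginning with d- or p- add -ob; stems beginning with s- add the prefix lu-; stems beginning with l- or t- add ha- … -um around the stem.
So genon → genonak.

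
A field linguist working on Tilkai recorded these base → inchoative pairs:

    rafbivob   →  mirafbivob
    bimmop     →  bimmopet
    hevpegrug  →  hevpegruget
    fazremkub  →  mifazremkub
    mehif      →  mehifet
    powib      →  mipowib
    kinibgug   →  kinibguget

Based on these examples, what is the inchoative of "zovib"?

mizovib

rafbivob and bimmop both have last vowel 'o' yet inflect differently (mirafbivob, bimmopet), so the last vowel is not what conditions the rule; the final letter is.
"zovib" ends in -b. The stems ending in -b (rafbivob → mirafbivob, powib → mipowib, fazremkub → mifazremkub) add the prefix mi-.
The other pattern: stems ending in -f, -g or -p add -et.
So zovib → mizovib.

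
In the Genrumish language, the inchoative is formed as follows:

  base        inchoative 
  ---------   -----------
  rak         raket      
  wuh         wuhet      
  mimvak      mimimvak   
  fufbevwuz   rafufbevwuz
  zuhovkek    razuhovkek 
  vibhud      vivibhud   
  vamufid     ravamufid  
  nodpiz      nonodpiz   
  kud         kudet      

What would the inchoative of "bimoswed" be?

rabimoswed

kud and vibhud both end in -d yet inflect differently (kudet, vivibhud), so the final letter is not what conditions the rule; the number of vowels is.
"bimoswed" has 3 vowels. The stems with 3 vowels (vamufid → ravamufid, fufbevwuz → rafufbevwuz, zuhovkek → razuhovkek) add the prefix ra-.
The other patterns: stems with 1 vowel add -et; stems with 2 vowels repeat the first consonant+vowel as a prefix.
So bimoswed → rabimoswed.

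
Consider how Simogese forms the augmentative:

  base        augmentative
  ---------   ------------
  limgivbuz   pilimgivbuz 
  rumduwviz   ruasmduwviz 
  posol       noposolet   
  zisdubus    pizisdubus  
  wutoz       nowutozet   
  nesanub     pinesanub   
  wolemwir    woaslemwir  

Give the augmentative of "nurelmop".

rumduwviz and limgivbuz both end in -z yet inflect differently (ruasmduwviz, pilimgivbuz), so the final letter is not what conditions the rule; the last vowel is.
"nurelmop" has last vowel 'o'. The stems whose last vowel is 'o' (posol → noposolet, wutoz → nowutozet) add no- … -et around the stem.
So nurelmop → nonurelmopet.

nonurelmopet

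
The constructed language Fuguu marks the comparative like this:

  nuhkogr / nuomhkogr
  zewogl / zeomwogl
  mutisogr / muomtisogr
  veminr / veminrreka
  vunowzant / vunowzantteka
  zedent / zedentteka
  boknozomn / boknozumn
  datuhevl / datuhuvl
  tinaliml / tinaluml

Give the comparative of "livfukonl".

"livfukonl" has second-to-last letter 'n'. The stems whose second-to-last letter is 'n' (veminr → veminrreka, vunowzant → vunowzantteka, zedent → zedentteka) double the final consonant and add -eka.
So livfukonl → livfukonlleka.

livfukonlleka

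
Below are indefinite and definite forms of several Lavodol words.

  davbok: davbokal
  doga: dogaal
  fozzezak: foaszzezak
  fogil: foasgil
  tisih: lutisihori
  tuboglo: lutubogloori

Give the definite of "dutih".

davbok and fozzezak both end in -k yet inflect differently (davbokal, foaszzezak), so the final letter is not what conditions the rule; the first letter is.
"dutih" begins with d-. The stems beginning with d- (davbok → davbokal, doga → dogaal) add -al.
So dutih → dutihal.

dutihal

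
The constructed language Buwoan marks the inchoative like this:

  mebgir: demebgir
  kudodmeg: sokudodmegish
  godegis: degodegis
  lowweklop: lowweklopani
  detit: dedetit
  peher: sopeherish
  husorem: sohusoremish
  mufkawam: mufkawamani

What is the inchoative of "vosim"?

"vosim" has last vowel 'i'. The stems whose last vowel is 'i' (detit → dedetit, godegis → degodegis, mebgir → demebgir) add the prefix de-.
So vosim → devosim.

devosim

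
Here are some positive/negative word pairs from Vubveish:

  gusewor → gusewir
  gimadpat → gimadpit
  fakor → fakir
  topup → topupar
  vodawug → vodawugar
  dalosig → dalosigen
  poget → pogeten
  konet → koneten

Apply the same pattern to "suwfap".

vodawug and dalosig both end in -g yet inflect differently (vodawugar, dalosigen), so the final letter is not what conditions the rule; the last vowel is.
"suwfap" has last vowel 'a'. The one such stem in the data (gimadpat → gimadpit) changes the last vowel to 'i' (as do gusewor, fakor), so the same rule applies.
The other patterns: stems whose last vowel is 'u' add -ar; stems whose last vowel is 'e' or 'i' add -en.
So suwfap → suwfip.

suwfip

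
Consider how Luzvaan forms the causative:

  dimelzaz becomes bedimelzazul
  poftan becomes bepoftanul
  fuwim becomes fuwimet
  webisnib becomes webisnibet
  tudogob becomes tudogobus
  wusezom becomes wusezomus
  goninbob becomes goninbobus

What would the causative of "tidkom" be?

tidkomus

webisnib and tudogob both end in -b yet inflect differently (webisnibet, tudogobus), so the final letter is not what conditions the rule; the last vowel is.
"tidkom" has last vowel 'o'. The stems whose last vowel is 'o' (tudogob → tudogobus, wusezom → wusezomus, goninbob → goninbobus) add -us.
So tidkom → tidkomus.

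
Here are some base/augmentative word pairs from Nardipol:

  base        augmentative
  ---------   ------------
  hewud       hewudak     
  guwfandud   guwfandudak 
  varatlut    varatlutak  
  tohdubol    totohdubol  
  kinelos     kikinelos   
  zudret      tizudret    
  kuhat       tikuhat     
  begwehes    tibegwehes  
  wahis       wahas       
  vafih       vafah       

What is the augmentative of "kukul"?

varatlut and zudret both end in -t yet inflect differently (varatlutak, tizudret), so the final letter is not what conditions the rule; the last vowel is.
"kukul" has last vowel 'u'. The stems whose last vowel is 'u' (hewud → hewudak, guwfandud → guwfandudak, varatlut → varatlutak) add -ak.
So kukul → kukulak.

kukulak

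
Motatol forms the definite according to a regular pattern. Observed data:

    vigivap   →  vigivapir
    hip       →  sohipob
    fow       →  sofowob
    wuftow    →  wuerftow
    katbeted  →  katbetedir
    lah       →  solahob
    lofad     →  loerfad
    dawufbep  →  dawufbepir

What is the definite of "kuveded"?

kuvededir

"kuveded" has 3 vowels. The stems with 3 vowels (vigivap → vigivapir, dawufbep → dawufbepir, katbeted → katbetedir) add -ir.
So kuveded → kuvededir.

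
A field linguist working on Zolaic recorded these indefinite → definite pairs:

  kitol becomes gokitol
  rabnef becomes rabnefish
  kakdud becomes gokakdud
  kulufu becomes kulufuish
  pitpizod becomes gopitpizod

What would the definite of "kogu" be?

kakdud and kulufu both have last vowel 'u' yet inflect differently (gokakdud, kulufuish), so the last vowel is not what conditions the rule; the final letter is.
"kogu" ends in -u. The one such stem in the data (kulufu → kulufuish) adds -ish, so the same rule applies.
The other pattern: stems ending in -d or -l add the prefix go-.
So kogu → koguish.

koguish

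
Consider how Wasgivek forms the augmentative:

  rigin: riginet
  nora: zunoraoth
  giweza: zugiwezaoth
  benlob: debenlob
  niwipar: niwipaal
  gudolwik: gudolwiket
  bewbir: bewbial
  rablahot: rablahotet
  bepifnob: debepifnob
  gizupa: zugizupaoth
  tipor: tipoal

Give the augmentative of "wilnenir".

"wilnenir" ends in -r. The stems ending in -r (niwipar → niwipaal, tipor → tipoal, bewbir → bewbial) drop the final letter and add -al.
So wilnenir → wilnenial.

wilnenial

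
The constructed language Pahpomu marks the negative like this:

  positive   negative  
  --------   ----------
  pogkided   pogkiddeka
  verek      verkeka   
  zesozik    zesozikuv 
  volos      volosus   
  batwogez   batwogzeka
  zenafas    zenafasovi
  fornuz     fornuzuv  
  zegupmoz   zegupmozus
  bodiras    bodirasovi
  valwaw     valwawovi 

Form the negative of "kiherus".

kiherusuv

"kiherus" has last vowel 'u'. The one such stem in the data (fornuz → fornuzuv) adds -uv, so the same rule applies.
So kiherus → kiherusuv.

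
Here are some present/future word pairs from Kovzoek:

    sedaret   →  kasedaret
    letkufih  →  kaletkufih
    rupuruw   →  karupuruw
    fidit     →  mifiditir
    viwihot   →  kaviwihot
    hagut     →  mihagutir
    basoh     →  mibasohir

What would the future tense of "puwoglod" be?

kapuwoglod

viwihot and fidit both end in -t yet inflect differently (kaviwihot, mifiditir), so the final letter is not what conditions the rule; the number of vowels is.
"puwoglod" has 3 vowels. The stems with 3 vowels (viwihot → kaviwihot, letkufih → kaletkufih, sedaret → kasedaret) add the prefix ka-.
The other pattern: stems with 2 vowels add mi- … -ir around the stem.
So puwoglod → kapuwoglod.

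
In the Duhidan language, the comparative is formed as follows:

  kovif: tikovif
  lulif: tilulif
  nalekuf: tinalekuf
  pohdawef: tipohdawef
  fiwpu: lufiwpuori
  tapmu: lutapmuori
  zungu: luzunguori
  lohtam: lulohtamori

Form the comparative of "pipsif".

tipipsif

nalekuf and fiwpu both have last vowel 'u' yet inflect differently (tinalekuf, lufiwpuori), so the last vowel is not what conditions the rule; the final letter is.
"pipsif" ends in -f. The stems ending in -f (kovif → tikovif, lulif → tilulif, nalekuf → tinalekuf) add the prefix ti-.
The other pattern: stems ending in -m or -u add lu- … -ori around the stem.
So pipsif → tipipsif.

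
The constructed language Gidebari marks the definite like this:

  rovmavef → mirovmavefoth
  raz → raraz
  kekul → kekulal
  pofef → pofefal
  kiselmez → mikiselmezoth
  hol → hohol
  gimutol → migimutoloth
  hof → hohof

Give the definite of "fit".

hol and kekul both end in -l yet inflect differently (hohol, kekulal), so the final letter is not what conditions the rule; the number of vowels is.
"fit" has 1 vowel. The stems with 1 vowel (hol → hohol, hof → hohof, raz → raraz) repeat the first consonant+vowel as a prefix.
The other patterns: stems with 2 vowels add -al; stems with 3 vowels add mi- … -oth around the stem.
So fit → fifit.

fifit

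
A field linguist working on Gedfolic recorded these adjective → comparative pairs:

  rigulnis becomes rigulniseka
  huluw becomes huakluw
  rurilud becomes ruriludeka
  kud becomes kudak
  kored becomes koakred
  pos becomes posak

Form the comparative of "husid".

huaksid

kud and kored both end in -d yet inflect differently (kudak, koakred), so the final letter is not what conditions the rule; the number of vowels is.
"husid" has 2 vowels. The stems with 2 vowels (huluw → huakluw, kored → koakred) insert -ak- after the first vowel.
So husid → huaksid.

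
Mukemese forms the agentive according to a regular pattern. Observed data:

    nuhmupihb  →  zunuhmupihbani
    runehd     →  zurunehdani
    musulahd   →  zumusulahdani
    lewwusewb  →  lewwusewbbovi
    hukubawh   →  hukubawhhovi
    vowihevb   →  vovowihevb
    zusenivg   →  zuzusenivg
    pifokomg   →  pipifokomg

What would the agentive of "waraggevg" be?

nuhmupihb and lewwusewb both end in -b yet inflect differently (zunuhmupihbani, lewwusewbbovi), so the final letter is not what conditions the rule; the second-to-last letter is.
"waraggevg" has second-to-last letter 'v'. The stems whose second-to-last letter is 'v' (vowihevb → vovowihevb, zusenivg → zuzusenivg) repeat the first consonant+vowel as a prefix.
The other patterns: stems whose second-to-last letter is 'h' add zu- … -ani around the stem; stems whose second-to-last letter is 'w' double the final consonant and add -ovi.
So waraggevg → wawaraggevg.

wawaraggevg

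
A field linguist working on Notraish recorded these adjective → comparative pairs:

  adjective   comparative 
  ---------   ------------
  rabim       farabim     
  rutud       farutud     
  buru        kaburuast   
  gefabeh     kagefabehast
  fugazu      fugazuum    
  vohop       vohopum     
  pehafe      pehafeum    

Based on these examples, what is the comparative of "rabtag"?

"rabtag" begins with r-. The stems beginning with r- (rabim → farabim, rutud → farutud) add the prefix fa-.
So rabtag → farabtag.

farabtag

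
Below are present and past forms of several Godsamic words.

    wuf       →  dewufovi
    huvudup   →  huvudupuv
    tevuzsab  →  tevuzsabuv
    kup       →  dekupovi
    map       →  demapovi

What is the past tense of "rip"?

deripovi

huvudup and map both end in -p yet inflect differently (huvudupuv, demapovi), so the final letter is not what conditions the rule; the number of vowels is.
"rip" has 1 vowel. The stems with 1 vowel (map → demapovi, kup → dekupovi, wuf → dewufovi) add de- … -ovi around the stem.
The other pattern: stems with 3 vowels add -uv.
So rip → deripovi.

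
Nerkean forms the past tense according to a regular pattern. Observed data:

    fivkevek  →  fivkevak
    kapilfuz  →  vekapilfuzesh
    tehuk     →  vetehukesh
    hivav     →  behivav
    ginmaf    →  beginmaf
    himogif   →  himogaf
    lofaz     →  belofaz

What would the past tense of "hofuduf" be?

"hofuduf" has last vowel 'u'. The stems whose last vowel is 'u' (tehuk → vetehukesh, kapilfuz → vekapilfuzesh) add ve- … -esh around the stem.
So hofuduf → vehofudufesh.

vehofudufesh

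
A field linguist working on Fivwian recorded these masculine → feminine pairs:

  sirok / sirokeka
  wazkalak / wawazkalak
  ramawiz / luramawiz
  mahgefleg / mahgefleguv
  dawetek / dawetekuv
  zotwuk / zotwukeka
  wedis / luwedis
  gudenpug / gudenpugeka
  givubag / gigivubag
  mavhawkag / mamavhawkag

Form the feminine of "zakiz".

mahgefleg and givubag both end in -g yet inflect differently (mahgefleguv, gigivubag), so the final letter is not what conditions the rule; the last vowel is.
"zakiz" has last vowel 'i'. The stems whose last vowel is 'i' (wedis → luwedis, ramawiz → luramawiz) add the prefix lu-.
The other patterns: stems whose last vowel is 'e' add -uv; stems whose last vowel is 'a' repeat the first consonant+vowel as a prefix; stems whose last vowel is 'o' or 'u' add -eka.
So zakiz → luzakiz.

luzakiz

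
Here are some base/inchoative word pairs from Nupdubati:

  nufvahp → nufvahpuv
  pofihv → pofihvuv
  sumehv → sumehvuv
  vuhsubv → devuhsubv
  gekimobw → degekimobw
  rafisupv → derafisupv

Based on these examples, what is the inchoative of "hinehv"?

hinehvuv

pofihv and vuhsubv both end in -v yet inflect differently (pofihvuv, devuhsubv), so the final letter is not what conditions the rule; the second-to-last letter is.
"hinehv" has second-to-last letter 'h'. The stems whose second-to-last letter is 'h' (nufvahp → nufvahpuv, pofihv → pofihvuv, sumehv → sumehvuv) add -uv.
The other pattern: stems whose second-to-last letter is 'b' or 'p' add the prefix de-.
So hinehv → hinehvuv.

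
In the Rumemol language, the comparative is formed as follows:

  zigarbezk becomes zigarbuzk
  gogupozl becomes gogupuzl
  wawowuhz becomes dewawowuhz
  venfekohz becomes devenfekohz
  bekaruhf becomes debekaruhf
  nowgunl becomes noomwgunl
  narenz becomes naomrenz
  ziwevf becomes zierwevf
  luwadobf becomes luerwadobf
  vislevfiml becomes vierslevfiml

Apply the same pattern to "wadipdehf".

"wadipdehf" has second-to-last letter 'h'. The stems whose second-to-last letter is 'h' (wawowuhz → dewawowuhz, venfekohz → devenfekohz, bekaruhf → debekaruhf) add the prefix de-.
The other patterns: stems whose second-to-last letter is 'z' change the last vowel to 'u'; stems whose second-to-last letter is 'n' insert -om- after the first vowel; stems whose second-to-last letter is 'b', 'm' or 'v' insert -er- after the first vowel.
So wadipdehf → dewadipdehf.

dewadipdehf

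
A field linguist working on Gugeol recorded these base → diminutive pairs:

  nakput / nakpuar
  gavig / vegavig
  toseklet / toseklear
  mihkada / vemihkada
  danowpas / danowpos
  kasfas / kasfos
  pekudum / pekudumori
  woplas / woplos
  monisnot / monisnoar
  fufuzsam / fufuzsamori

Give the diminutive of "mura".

vemura

pekudum and nakput both have last vowel 'u' yet inflect differently (pekudumori, nakpuar), so the last vowel is not what conditions the rule; the final letter is.
"mura" ends in -a. The one such stem in the data (mihkada → vemihkada) adds the prefix ve-, so the same rule applies.
So mura → vemura.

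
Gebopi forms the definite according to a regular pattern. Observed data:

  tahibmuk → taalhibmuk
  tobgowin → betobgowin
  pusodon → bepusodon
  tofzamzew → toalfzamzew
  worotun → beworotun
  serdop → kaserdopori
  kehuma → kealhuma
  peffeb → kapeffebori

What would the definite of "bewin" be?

serdop and pusodon both have last vowel 'o' yet inflect differently (kaserdopori, bepusodon), so the last vowel is not what conditions the rule; the final letter is.
"bewin" ends in -n. The stems ending in -n (pusodon → bepusodon, tobgowin → betobgowin, worotun → beworotun) add the prefix be-.
So bewin → bebewin.

bebewin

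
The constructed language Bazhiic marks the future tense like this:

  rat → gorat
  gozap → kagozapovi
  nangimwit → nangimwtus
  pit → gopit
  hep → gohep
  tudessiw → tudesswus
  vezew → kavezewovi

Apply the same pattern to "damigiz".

hep and gozap both end in -p yet inflect differently (gohep, kagozapovi), so the final letter is not what conditions the rule; the number of vowels is.
"damigiz" has 3 vowels. The stems with 3 vowels (nangimwit → nangimwtus, tudessiw → tudesswus) delete the last vowel and add -us.
So damigiz → damigzus.

damigzus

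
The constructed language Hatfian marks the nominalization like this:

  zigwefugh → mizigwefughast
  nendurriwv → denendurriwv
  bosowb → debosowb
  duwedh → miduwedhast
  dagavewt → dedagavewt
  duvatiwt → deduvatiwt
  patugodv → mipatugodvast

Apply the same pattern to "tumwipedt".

nendurriwv and patugodv both end in -v yet inflect differently (denendurriwv, mipatugodvast), so the final letter is not what conditions the rule; the second-to-last letter is.
"tumwipedt" has second-to-last letter 'd'. The stems whose second-to-last letter is 'd' (patugodv → mipatugodvast, duwedh → miduwedhast) add mi- … -ast around the stem.
The other pattern: stems whose second-to-last letter is 'w' add the prefix de-.
So tumwipedt → mitumwipedtast.

mitumwipedtast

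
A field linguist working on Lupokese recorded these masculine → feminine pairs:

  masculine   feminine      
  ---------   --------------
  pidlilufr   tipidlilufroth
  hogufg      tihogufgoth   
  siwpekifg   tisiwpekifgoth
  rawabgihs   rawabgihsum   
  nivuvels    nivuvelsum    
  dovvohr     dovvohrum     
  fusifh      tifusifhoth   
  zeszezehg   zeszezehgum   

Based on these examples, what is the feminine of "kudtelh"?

kudtelhum

"kudtelh" has second-to-last letter 'l'. The one such stem in the data (nivuvels → nivuvelsum) adds -um, so the same rule applies.
The other pattern: stems whose second-to-last letter is 'f' add ti- … -oth around the stem.
So kudtelh → kudtelhum.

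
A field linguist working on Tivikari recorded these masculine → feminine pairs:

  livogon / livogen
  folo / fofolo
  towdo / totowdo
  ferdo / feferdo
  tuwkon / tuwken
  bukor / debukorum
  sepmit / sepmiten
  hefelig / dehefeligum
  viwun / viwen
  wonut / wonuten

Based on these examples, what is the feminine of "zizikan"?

"zizikan" ends in -n. The stems ending in -n (livogon → livogen, viwun → viwen, tuwkon → tuwken) change the last vowel to 'e'.
The other patterns: stems ending in -o repeat the first consonant+vowel as a prefix; stems ending in -t add -en; stems ending in -g or -r add de- … -um around the stem.
So zizikan → ziziken.

ziziken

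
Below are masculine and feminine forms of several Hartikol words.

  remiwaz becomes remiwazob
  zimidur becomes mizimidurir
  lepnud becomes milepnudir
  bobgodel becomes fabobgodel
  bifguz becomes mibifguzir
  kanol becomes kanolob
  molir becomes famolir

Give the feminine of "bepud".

remiwaz and bifguz both end in -z yet inflect differently (remiwazob, mibifguzir), so the final letter is not what conditions the rule; the last vowel is.
"bepud" has last vowel 'u'. The stems whose last vowel is 'u' (lepnud → milepnudir, zimidur → mizimidurir, bifguz → mibifguzir) add mi- … -ir around the stem.
So bepud → mibepudir.

mibepudir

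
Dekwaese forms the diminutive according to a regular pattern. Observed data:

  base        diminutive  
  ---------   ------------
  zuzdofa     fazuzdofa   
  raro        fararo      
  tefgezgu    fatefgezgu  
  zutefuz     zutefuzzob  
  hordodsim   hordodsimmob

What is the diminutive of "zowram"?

"zowram" ends in a consonant. The stems ending in a consonant (zutefuz → zutefuzzob, hordodsim → hordodsimmob) double the final consonant and add -ob.
So zowram → zowrammob.

zowrammob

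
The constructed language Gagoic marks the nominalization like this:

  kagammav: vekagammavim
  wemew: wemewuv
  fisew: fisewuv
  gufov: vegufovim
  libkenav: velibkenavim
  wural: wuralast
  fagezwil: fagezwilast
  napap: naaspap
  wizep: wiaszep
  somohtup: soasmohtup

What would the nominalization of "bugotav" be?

wemew and wizep both have last vowel 'e' yet inflect differently (wemewuv, wiaszep), so the last vowel is not what conditions the rule; the final letter is.
"bugotav" ends in -v. The stems ending in -v (gufov → vegufovim, kagammav → vekagammavim, libkenav → velibkenavim) add ve- … -im around the stem.
The other patterns: stems ending in -w add -uv; stems ending in -p insert -as- after the first vowel; stems ending in -l add -ast.
So bugotav → vebugotavim.

vebugotavim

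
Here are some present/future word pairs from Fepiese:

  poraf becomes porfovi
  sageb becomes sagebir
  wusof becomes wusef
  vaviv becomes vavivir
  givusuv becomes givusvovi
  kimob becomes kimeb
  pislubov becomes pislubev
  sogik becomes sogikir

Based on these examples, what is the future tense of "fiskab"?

pislubov and vaviv both end in -v yet inflect differently (pislubev, vavivir), so the final letter is not what conditions the rule; the last vowel is.
"fiskab" has last vowel 'a'. The one such stem in the data (poraf → porfovi) deletes the last vowel and adds -ovi (as does givusuv), so the same rule applies.
So fiskab → fiskbovi.

fiskbovi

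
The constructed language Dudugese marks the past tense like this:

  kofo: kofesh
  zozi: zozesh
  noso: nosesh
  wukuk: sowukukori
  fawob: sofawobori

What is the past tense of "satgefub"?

fawob and noso both have last vowel 'o' yet inflect differently (sofawobori, nosesh), so the last vowel is not what conditions the rule; whether the stem ends in a vowel or a consonant is.
"satgefub" ends in a consonant. The stems ending in a consonant (wukuk → sowukukori, fawob → sofawobori) add so- … -ori around the stem.
The other pattern: stems ending in a vowel drop the final letter and add -esh.
So satgefub → sosatgefubori.

sosatgefubori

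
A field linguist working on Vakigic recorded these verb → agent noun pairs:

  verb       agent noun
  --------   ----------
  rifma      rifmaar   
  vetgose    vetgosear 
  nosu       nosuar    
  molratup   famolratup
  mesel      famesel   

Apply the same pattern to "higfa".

higfaar

nosu and molratup both have last vowel 'u' yet inflect differently (nosuar, famolratup), so the last vowel is not what conditions the rule; whether the stem ends in a vowel or a consonant is.
"higfa" ends in a vowel. The stems ending in a vowel (rifma → rifmaar, vetgose → vetgosear, nosu → nosuar) add -ar.
So higfa → higfaar.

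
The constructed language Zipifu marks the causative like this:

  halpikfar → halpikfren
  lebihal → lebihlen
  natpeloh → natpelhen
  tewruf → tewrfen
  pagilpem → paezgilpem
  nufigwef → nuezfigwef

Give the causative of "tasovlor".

tasovlren

nufigwef and tewruf both end in -f yet inflect differently (nuezfigwef, tewrfen), so the final letter is not what conditions the rule; the last vowel is.
"tasovlor" has last vowel 'o'. The one such stem in the data (natpeloh → natpelhen) deletes the last vowel and adds -en (as do tewruf, halpikfar), so the same rule applies.
The other pattern: stems whose last vowel is 'e' insert -ez- after the first vowel.
So tasovlor → tasovlren.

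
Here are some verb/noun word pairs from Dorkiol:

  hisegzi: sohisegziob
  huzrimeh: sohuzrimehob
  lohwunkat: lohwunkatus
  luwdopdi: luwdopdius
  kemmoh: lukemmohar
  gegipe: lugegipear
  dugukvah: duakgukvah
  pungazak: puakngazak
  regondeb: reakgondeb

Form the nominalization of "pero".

peakro

hisegzi and luwdopdi both end in -i yet inflect differently (sohisegziob, luwdopdius), so the final letter is not what conditions the rule; the first letter is.
"pero" begins with p-. The one such stem in the data (pungazak → puakngazak) inserts -ak- after the first vowel (as do dugukvah, regondeb), so the same rule applies.
The other patterns: stems beginning with h- add so- … -ob around the stem; stems beginning with l- add -us; stems beginning with g- or k- add lu- … -ar around the stem.
So pero → peakro.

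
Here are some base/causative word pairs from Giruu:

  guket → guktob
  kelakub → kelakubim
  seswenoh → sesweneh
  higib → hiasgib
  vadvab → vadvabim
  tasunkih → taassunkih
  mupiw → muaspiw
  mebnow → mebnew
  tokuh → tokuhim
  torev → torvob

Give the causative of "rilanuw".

"rilanuw" has last vowel 'u'. The stems whose last vowel is 'u' (tokuh → tokuhim, kelakub → kelakubim) add -im.
So rilanuw → rilanuwim.

rilanuwim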